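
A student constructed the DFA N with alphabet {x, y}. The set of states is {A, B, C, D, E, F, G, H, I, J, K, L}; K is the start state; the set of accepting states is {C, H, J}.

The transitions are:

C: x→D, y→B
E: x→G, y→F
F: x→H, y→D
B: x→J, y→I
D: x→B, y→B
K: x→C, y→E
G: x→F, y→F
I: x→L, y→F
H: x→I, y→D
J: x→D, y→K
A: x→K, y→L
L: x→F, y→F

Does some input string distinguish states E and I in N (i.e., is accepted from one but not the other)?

No

Reachable states from the start: {B,C,D,E,F,G,H,I,J,K,L}. Unreachable: {A} — drop them.
P0 = {C,H,J} | {B,D,E,F,G,I,K,L}.
Refine {B,D,E,F,G,I,K,L} on symbol x: members go to different blocks, giving {D,E,G,I,L} and {B,F,K}.
Split {C,H,J} by δ(·,y) → {C,J} and {H}.
Split {D,E,G,I,L} by δ(·,x) → {D,G,L} and {E,I}.
Refine {B,F,K} on symbol x: members go to different blocks, giving {B,K} and {F}.
Refine {D,G,L} on symbol x: members go to different blocks, giving {G,L} and {D}.
No further refinement is possible. Final partition (7 blocks): {C,J} | {G,L} | {B,K} | {H} | {E,I} | {F} | {D}.
E and I lie in the same block of the stable partition, so they are equivalent — no string distinguishes them.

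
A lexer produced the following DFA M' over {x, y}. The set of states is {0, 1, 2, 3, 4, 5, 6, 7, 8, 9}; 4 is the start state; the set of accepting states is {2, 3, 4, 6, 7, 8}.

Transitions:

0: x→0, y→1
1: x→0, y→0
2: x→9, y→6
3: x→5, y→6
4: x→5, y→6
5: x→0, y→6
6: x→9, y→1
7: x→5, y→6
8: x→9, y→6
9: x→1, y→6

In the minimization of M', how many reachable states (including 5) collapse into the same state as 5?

2

First remove the unreachable states {2,3,7,8}; 6 states remain.
Start with accepting vs non-accepting: {4,6} | {0,1,5,9}.
On input y, block {4,6} splits into {4} and {6}.
On input y, block {0,1,5,9} splits into {0,1} and {5,9}.
No further refinement is possible. Final partition (4 blocks): {4} | {0,1} | {6} | {5,9}.
State 5 belongs to the block {5,9}, which has 2 states.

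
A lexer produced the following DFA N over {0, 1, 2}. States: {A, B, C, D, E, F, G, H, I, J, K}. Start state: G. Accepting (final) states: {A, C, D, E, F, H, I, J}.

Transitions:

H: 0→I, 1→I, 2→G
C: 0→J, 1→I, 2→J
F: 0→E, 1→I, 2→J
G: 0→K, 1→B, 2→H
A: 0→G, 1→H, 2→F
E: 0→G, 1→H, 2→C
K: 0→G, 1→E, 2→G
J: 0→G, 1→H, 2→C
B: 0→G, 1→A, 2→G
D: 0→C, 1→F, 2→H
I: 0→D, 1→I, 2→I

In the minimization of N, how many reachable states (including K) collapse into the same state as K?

2

P0 = {A,C,D,E,F,H,I,J} | {B,G,K}.
Refine {A,C,D,E,F,H,I,J} on symbol 0: members go to different blocks, giving {C,D,F,H,I} and {A,E,J}.
On input 0, block {C,D,F,H,I} splits into {D,H,I} and {C,F}.
Refine {D,H,I} on symbol 0: members go to different blocks, giving {H,I} and {D}.
Split {H,I} by δ(·,0) → {H} and {I}.
Refine {B,G,K} on symbol 1: members go to different blocks, giving {B,K} and {G}.
No further refinement is possible. Final partition (7 blocks): {H} | {B,K} | {A,E,J} | {C,F} | {D} | {I} | {G}.
State K belongs to the block {B,K}, which has 2 states.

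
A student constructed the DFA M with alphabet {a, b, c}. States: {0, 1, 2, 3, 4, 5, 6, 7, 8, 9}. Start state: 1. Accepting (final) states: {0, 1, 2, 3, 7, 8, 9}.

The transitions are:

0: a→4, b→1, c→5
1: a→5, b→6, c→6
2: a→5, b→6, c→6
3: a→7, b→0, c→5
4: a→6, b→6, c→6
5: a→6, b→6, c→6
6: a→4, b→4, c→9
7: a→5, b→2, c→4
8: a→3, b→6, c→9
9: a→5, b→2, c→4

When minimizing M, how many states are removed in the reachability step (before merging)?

4

Starting at 1 and following transitions, the reachable set is {1, 2, 4, 5, 6, 9}. That leaves 0, 3, 7, 8 unreachable — 4 in total.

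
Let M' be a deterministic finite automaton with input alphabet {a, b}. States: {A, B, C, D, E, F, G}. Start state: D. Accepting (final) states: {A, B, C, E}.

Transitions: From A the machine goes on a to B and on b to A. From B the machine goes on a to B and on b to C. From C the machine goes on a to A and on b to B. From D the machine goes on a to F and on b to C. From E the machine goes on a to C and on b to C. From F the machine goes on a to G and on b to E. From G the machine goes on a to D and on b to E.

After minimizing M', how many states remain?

All states are reachable from the start state.
P0 = {A,B,C,E} | {D,F,G}.
Stable partition: {A,B,C,E} | {D,F,G} — 2 equivalence classes.

2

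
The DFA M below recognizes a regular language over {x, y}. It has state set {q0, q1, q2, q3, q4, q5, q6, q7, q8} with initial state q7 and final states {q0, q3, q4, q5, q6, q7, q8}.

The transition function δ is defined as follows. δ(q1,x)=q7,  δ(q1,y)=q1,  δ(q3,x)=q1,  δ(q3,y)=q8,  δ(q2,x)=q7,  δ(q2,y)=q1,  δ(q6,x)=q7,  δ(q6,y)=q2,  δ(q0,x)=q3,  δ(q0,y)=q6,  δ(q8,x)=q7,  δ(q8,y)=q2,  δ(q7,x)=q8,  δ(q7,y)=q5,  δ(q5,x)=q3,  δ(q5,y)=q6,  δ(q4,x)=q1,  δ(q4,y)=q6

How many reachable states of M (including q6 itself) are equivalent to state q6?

2

First remove the unreachable states {q0,q4}; 7 states remain.
Initial partition by acceptance: {q3,q5,q6,q7,q8} | {q1,q2}.
On input x, block {q3,q5,q6,q7,q8} splits into {q5,q6,q7,q8} and {q3}.
Refine {q5,q6,q7,q8} on symbol x: members go to different blocks, giving {q6,q7,q8} and {q5}.
On input y, block {q6,q7,q8} splits into {q6,q8} and {q7}.
No further refinement is possible. Final partition (5 blocks): {q6,q8} | {q1,q2} | {q3} | {q5} | {q7}.
The equivalence class containing q6 is {q6,q8}, of size 2.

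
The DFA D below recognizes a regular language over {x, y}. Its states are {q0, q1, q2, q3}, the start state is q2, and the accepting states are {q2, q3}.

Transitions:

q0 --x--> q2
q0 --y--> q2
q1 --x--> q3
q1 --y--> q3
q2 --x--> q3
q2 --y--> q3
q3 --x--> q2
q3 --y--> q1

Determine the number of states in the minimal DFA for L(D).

3

First remove the unreachable states {q0}; 3 states remain.
Start with accepting vs non-accepting: {q2,q3} | {q1}.
Split {q2,q3} by δ(·,y) → {q2} and {q3}.
No further refinement is possible. Final partition (3 blocks): {q2} | {q1} | {q3}.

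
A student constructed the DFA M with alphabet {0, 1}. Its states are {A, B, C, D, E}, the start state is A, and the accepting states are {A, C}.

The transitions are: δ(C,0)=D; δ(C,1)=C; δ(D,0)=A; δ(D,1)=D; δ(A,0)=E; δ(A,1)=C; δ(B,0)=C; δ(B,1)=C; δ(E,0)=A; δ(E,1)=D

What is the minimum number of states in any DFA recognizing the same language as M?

First remove the unreachable states {B}; 4 states remain.
P0 = {A,C} | {D,E}.
No further refinement is possible. Final partition (2 blocks): {A,C} | {D,E}.

2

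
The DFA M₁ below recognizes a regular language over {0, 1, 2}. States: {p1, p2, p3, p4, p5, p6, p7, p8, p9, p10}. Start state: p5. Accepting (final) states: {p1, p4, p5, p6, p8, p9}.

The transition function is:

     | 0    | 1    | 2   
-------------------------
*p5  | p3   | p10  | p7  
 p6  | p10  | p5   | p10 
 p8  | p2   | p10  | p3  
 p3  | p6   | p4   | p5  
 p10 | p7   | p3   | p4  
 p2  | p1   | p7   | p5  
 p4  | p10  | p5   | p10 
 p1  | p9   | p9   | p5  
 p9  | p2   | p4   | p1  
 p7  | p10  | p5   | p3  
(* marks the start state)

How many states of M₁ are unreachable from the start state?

No path from p5 leads to p1, p2, p8, p9; the other 6 states are all reachable.

4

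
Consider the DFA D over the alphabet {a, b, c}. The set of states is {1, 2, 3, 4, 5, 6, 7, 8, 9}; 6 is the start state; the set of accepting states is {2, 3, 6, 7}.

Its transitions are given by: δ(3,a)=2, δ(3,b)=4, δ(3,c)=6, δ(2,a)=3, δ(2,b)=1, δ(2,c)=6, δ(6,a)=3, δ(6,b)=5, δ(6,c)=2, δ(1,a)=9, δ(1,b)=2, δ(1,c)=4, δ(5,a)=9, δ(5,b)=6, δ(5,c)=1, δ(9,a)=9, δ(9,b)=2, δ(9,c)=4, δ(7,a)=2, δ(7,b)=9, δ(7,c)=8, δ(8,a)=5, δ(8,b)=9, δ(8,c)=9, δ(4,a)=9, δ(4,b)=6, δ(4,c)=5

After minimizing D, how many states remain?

First remove the unreachable states {7,8}; 7 states remain.
Start with accepting vs non-accepting: {2,3,6} | {1,4,5,9}.
The partition is now stable with 2 blocks: {2,3,6} | {1,4,5,9}.

2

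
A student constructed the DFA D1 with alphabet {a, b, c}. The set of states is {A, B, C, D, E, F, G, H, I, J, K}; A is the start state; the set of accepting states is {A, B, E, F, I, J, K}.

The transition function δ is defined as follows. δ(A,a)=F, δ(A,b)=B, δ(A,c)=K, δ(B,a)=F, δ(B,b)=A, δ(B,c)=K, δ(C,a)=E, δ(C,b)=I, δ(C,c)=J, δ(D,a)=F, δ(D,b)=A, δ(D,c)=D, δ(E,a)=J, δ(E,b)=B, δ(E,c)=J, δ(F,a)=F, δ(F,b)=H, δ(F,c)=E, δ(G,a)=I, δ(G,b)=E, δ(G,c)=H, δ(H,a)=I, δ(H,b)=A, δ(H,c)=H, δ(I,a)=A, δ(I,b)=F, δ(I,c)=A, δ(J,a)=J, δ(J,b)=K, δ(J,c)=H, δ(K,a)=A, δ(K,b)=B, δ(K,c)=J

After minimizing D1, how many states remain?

First remove the unreachable states {C,D,G}; 8 states remain.
Start with accepting vs non-accepting: {A,B,E,F,I,J,K} | {H}.
Refine {A,B,E,F,I,J,K} on symbol b: members go to different blocks, giving {A,B,E,I,J,K} and {F}.
Refine {A,B,E,I,J,K} on symbol a: members go to different blocks, giving {E,I,J,K} and {A,B}.
Split {E,I,J,K} by δ(·,a) → {E,J} and {I,K}.
Refine {E,J} on symbol b: members go to different blocks, giving {E} and {J}.
Split {I,K} by δ(·,b) → {I} and {K}.
The partition is now stable with 7 blocks: {E} | {H} | {F} | {A,B} | {I} | {J} | {K}.

7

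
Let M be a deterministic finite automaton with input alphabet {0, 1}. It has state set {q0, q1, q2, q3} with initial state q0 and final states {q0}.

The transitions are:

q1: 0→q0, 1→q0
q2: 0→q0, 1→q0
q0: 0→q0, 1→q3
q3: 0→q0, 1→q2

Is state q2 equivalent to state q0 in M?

First remove the unreachable states {q1}; 3 states remain.
P0 = {q0} | {q2,q3}.
Refine {q2,q3} on symbol 1: members go to different blocks, giving {q2} and {q3}.
The partition is now stable with 3 blocks: {q0} | {q2} | {q3}.
q2 and q0 end up in different blocks, so they are distinguishable. For instance, the string 'ε' is accepted from only q0.

No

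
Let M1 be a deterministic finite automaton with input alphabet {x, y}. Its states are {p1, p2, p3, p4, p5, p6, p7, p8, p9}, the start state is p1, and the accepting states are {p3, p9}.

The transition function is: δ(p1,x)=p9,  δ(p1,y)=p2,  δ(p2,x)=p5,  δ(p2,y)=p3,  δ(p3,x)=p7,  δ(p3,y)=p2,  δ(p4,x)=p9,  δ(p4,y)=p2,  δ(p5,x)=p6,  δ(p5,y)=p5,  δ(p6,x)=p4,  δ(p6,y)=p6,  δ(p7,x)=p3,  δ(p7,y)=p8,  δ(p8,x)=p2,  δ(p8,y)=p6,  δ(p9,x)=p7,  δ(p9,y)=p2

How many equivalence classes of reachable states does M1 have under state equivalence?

7

Every state is reachable, so we keep all 9.
Initial partition by acceptance: {p3,p9} | {p1,p2,p4,p5,p6,p7,p8}.
On input x, block {p1,p2,p4,p5,p6,p7,p8} splits into {p2,p5,p6,p8} and {p1,p4,p7}.
On input x, block {p2,p5,p6,p8} splits into {p2,p5,p8} and {p6}.
On input x, block {p2,p5,p8} splits into {p2,p8} and {p5}.
Refine {p2,p8} on symbol x: members go to different blocks, giving {p2} and {p8}.
On input y, block {p1,p4,p7} splits into {p1,p4} and {p7}.
No further refinement is possible. Final partition (7 blocks): {p3,p9} | {p2} | {p1,p4} | {p6} | {p5} | {p8} | {p7}.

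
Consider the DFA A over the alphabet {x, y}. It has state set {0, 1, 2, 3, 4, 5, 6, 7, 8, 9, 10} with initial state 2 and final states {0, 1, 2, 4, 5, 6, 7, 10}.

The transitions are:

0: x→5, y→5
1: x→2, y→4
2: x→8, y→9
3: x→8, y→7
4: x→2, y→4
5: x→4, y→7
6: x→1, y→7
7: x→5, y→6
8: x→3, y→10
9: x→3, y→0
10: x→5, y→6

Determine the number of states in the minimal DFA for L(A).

All states are reachable from the start state.
Initial partition by acceptance: {0,1,2,4,5,6,7,10} | {3,8,9}.
On input x, block {0,1,2,4,5,6,7,10} splits into {0,1,4,5,6,7,10} and {2}.
Refine {0,1,4,5,6,7,10} on symbol x: members go to different blocks, giving {0,5,6,7,10} and {1,4}.
On input x, block {0,5,6,7,10} splits into {0,7,10} and {5,6}.
The partition is now stable with 5 blocks: {0,7,10} | {3,8,9} | {2} | {1,4} | {5,6}.

5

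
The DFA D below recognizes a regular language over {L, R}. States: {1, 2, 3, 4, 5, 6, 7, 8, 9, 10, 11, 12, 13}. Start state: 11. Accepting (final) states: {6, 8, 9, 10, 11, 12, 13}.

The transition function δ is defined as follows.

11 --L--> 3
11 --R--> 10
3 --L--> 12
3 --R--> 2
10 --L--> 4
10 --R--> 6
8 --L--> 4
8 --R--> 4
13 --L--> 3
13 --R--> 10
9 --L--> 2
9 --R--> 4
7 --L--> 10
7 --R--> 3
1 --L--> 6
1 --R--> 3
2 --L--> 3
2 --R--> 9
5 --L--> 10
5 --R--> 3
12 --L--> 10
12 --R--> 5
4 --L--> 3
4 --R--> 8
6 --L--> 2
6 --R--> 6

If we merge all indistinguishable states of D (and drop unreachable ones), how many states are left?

7

Reachable states from the start: {2,3,4,5,6,8,9,10,11,12}. Unreachable: {1,7,13} — drop them.
Initial partition by acceptance: {6,8,9,10,11,12} | {2,3,4,5}.
Split {6,8,9,10,11,12} by δ(·,L) → {6,8,9,10,11} and {12}.
Refine {6,8,9,10,11} on symbol R: members go to different blocks, giving {6,10,11} and {8,9}.
Split {2,3,4,5} by δ(·,L) → {2,4} and {3} and {5}.
Split {6,10,11} by δ(·,L) → {6,10} and {11}.
The partition is now stable with 7 blocks: {6,10} | {2,4} | {12} | {8,9} | {3} | {5} | {11}.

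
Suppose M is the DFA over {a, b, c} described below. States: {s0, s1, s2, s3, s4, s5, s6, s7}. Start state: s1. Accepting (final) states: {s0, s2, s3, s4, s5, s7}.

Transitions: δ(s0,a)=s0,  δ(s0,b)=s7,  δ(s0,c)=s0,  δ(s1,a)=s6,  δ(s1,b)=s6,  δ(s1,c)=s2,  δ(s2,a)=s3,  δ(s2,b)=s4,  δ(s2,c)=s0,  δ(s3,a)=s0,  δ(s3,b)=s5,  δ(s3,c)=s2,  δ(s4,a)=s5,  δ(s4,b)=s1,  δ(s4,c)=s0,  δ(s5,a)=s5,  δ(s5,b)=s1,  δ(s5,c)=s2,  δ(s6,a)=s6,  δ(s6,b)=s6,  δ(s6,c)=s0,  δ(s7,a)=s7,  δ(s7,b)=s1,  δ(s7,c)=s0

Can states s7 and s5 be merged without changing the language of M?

All states are reachable from the start state.
Initial partition by acceptance: {s0,s2,s3,s4,s5,s7} | {s1,s6}.
Split {s0,s2,s3,s4,s5,s7} by δ(·,b) → {s0,s2,s3} and {s4,s5,s7}.
The partition is now stable with 3 blocks: {s0,s2,s3} | {s1,s6} | {s4,s5,s7}.
s7 and s5 lie in the same block of the stable partition, so they are equivalent — no string distinguishes them.

Yes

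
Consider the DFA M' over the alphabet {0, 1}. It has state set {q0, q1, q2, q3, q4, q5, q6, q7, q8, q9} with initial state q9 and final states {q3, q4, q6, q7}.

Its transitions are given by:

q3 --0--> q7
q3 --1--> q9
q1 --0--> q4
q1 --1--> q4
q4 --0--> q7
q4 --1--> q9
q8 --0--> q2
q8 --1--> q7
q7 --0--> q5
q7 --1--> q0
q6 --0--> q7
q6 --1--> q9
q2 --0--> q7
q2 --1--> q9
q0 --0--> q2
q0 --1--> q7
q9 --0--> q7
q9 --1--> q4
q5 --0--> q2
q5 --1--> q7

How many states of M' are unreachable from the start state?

4

No path from q9 leads to q1, q3, q6, q8; the other 6 states are all reachable.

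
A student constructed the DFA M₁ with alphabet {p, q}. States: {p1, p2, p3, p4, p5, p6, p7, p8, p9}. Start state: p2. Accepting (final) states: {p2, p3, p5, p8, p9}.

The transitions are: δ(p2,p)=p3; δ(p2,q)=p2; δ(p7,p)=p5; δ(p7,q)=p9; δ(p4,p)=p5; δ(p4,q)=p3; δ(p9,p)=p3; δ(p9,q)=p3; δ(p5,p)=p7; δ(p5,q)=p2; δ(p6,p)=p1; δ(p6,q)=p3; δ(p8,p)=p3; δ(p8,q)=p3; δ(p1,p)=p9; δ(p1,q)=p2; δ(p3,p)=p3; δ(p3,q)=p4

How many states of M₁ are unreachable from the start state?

No path from p2 leads to p1, p6, p8; the other 6 states are all reachable.

3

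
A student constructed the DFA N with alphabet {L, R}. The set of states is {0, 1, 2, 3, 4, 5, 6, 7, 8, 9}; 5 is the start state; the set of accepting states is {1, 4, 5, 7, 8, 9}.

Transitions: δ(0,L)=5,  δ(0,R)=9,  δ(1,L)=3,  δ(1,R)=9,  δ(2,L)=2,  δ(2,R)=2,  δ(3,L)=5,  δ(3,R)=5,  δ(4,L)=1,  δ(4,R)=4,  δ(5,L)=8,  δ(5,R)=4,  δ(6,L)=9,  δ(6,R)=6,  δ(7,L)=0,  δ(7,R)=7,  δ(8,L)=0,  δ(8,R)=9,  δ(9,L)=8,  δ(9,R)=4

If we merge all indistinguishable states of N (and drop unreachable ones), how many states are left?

First remove the unreachable states {2,6,7}; 7 states remain.
Initial partition by acceptance: {1,4,5,8,9} | {0,3}.
Split {1,4,5,8,9} by δ(·,L) → {4,5,9} and {1,8}.
No further refinement is possible. Final partition (3 blocks): {4,5,9} | {0,3} | {1,8}.

3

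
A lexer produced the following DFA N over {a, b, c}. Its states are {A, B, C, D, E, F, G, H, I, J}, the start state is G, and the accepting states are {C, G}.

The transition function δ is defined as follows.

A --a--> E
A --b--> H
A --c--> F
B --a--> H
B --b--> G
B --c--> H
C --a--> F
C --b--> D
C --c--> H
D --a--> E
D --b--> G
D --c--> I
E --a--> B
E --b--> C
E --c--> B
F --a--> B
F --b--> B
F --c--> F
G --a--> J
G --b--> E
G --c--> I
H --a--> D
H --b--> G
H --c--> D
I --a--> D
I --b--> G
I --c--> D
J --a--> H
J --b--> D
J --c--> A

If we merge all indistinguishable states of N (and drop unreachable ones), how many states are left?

3

P0 = {C,G} | {A,B,D,E,F,H,I,J}.
Refine {A,B,D,E,F,H,I,J} on symbol b: members go to different blocks, giving {B,D,E,H,I} and {A,F,J}.
The partition is now stable with 3 blocks: {C,G} | {B,D,E,H,I} | {A,F,J}.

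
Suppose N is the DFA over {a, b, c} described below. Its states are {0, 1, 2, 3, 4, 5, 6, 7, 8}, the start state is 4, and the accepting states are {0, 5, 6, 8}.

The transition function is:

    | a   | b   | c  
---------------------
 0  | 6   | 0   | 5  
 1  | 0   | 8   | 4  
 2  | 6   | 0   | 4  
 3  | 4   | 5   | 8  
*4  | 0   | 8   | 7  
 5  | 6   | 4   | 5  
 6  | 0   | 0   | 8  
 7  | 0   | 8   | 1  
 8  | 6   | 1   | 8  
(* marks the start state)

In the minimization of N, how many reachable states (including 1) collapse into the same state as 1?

First remove the unreachable states {2,3}; 7 states remain.
Start with accepting vs non-accepting: {0,5,6,8} | {1,4,7}.
On input b, block {0,5,6,8} splits into {0,6} and {5,8}.
Stable partition: {0,6} | {1,4,7} | {5,8} — 3 equivalence classes.
The equivalence class containing 1 is {1,4,7}, of size 3.

3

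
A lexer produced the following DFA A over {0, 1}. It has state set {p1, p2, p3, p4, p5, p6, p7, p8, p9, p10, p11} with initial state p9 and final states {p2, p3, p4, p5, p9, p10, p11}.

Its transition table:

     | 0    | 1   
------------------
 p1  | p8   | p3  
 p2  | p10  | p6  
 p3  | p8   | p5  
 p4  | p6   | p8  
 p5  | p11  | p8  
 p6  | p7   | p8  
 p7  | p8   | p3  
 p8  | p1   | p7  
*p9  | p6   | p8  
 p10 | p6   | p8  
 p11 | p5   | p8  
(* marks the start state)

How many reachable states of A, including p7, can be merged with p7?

2

Reachable states from the start: {p1,p3,p5,p6,p7,p8,p9,p11}. Unreachable: {p2,p4,p10} — drop them.
Start with accepting vs non-accepting: {p3,p5,p9,p11} | {p1,p6,p7,p8}.
Split {p3,p5,p9,p11} by δ(·,0) → {p3,p9} and {p5,p11}.
On input 1, block {p3,p9} splits into {p3} and {p9}.
On input 1, block {p1,p6,p7,p8} splits into {p1,p7} and {p6,p8}.
On input 1, block {p6,p8} splits into {p6} and {p8}.
No further refinement is possible. Final partition (6 blocks): {p3} | {p1,p7} | {p5,p11} | {p9} | {p6} | {p8}.
State p7 belongs to the block {p1,p7}, which has 2 states.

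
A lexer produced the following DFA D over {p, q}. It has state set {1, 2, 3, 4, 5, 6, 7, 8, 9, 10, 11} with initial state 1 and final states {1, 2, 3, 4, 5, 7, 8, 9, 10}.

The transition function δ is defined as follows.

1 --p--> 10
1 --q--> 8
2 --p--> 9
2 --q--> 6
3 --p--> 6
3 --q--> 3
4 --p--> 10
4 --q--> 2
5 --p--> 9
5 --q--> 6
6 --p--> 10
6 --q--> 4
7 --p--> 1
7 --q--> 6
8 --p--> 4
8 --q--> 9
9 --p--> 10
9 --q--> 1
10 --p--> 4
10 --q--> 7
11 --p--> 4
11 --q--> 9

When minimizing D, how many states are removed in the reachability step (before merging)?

Starting at 1 and following transitions, the reachable set is {1, 2, 4, 6, 7, 8, 9, 10}. That leaves 3, 5, 11 unreachable — 3 in total.

3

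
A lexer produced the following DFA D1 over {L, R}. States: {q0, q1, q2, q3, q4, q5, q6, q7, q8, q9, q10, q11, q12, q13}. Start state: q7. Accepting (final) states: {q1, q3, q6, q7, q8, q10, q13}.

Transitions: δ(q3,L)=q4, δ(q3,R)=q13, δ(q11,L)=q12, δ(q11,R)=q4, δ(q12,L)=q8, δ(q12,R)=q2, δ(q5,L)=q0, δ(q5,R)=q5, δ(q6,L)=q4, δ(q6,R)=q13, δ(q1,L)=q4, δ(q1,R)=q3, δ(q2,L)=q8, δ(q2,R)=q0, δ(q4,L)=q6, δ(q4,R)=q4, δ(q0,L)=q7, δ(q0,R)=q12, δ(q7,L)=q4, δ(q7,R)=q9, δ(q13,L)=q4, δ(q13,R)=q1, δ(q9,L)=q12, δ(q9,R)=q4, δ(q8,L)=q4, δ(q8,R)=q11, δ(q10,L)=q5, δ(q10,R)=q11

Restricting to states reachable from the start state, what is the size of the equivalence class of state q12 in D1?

3

First remove the unreachable states {q5,q10}; 12 states remain.
Start with accepting vs non-accepting: {q1,q3,q6,q7,q8,q13} | {q0,q2,q4,q9,q11,q12}.
Refine {q1,q3,q6,q7,q8,q13} on symbol R: members go to different blocks, giving {q1,q3,q6,q13} and {q7,q8}.
Split {q0,q2,q4,q9,q11,q12} by δ(·,L) → {q0,q2,q12} and {q9,q11} and {q4}.
No further refinement is possible. Final partition (5 blocks): {q1,q3,q6,q13} | {q0,q2,q12} | {q7,q8} | {q9,q11} | {q4}.
State q12 belongs to the block {q0,q2,q12}, which has 3 states.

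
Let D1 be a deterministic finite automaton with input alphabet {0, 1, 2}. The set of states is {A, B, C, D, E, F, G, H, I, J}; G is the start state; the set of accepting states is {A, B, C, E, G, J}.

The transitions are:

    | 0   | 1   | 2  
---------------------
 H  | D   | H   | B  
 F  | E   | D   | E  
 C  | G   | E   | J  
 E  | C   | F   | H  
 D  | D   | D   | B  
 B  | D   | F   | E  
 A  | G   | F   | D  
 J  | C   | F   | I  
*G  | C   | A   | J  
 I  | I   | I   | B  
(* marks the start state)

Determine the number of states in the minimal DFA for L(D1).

Start with accepting vs non-accepting: {A,B,C,E,G,J} | {D,F,H,I}.
Refine {A,B,C,E,G,J} on symbol 0: members go to different blocks, giving {A,C,E,G,J} and {B}.
Split {A,C,E,G,J} by δ(·,1) → {A,E,J} and {C,G}.
Refine {D,F,H,I} on symbol 0: members go to different blocks, giving {D,H,I} and {F}.
Stable partition: {A,E,J} | {D,H,I} | {B} | {C,G} | {F} — 5 equivalence classes.

5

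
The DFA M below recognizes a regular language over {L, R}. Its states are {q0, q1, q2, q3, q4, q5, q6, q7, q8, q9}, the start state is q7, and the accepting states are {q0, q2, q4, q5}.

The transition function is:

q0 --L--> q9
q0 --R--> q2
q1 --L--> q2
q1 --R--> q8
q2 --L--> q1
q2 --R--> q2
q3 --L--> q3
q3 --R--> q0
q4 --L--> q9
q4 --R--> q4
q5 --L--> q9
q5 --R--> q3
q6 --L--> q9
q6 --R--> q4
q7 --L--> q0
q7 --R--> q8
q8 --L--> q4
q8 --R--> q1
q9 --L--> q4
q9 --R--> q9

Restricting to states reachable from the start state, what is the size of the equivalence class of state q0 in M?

3

States {q3,q5,q6} cannot be reached from the start state, so discard them.
Start with accepting vs non-accepting: {q0,q2,q4} | {q1,q7,q8,q9}.
No further refinement is possible. Final partition (2 blocks): {q0,q2,q4} | {q1,q7,q8,q9}.
The equivalence class containing q0 is {q0,q2,q4}, of size 3.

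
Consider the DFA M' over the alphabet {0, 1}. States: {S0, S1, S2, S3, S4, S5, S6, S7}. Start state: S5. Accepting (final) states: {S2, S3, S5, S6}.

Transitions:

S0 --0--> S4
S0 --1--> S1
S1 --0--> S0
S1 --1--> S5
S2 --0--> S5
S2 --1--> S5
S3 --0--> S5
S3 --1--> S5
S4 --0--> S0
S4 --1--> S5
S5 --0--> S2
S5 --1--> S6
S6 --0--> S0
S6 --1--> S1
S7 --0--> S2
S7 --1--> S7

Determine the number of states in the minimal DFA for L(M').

5

Reachable states from the start: {S0,S1,S2,S4,S5,S6}. Unreachable: {S3,S7} — drop them.
Start with accepting vs non-accepting: {S2,S5,S6} | {S0,S1,S4}.
On input 0, block {S2,S5,S6} splits into {S2,S5} and {S6}.
Refine {S2,S5} on symbol 1: members go to different blocks, giving {S2} and {S5}.
Refine {S0,S1,S4} on symbol 1: members go to different blocks, giving {S1,S4} and {S0}.
No further refinement is possible. Final partition (5 blocks): {S2} | {S1,S4} | {S6} | {S5} | {S0}.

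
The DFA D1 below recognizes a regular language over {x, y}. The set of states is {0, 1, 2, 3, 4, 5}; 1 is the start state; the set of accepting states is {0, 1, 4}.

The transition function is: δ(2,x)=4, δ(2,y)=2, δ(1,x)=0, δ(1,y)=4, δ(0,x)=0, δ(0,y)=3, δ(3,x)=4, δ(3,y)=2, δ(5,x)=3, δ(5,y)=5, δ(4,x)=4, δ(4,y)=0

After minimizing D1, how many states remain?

Reachable states from the start: {0,1,2,3,4}. Unreachable: {5} — drop them.
Start with accepting vs non-accepting: {0,1,4} | {2,3}.
Refine {0,1,4} on symbol y: members go to different blocks, giving {1,4} and {0}.
On input x, block {1,4} splits into {1} and {4}.
Stable partition: {1} | {2,3} | {0} | {4} — 4 equivalence classes.

4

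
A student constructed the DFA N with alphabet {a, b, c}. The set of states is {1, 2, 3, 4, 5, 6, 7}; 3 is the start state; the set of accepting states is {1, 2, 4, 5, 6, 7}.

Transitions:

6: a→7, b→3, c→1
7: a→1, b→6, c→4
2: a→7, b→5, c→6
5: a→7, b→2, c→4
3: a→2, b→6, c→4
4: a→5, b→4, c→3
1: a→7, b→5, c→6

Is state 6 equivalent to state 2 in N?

No

P0 = {1,2,4,5,6,7} | {3}.
On input b, block {1,2,4,5,6,7} splits into {1,2,4,5,7} and {6}.
Split {1,2,4,5,7} by δ(·,b) → {1,2,4,5} and {7}.
Refine {1,2,4,5} on symbol a: members go to different blocks, giving {1,2,5} and {4}.
Refine {1,2,5} on symbol c: members go to different blocks, giving {1,2} and {5}.
The partition is now stable with 6 blocks: {1,2} | {3} | {6} | {7} | {4} | {5}.
6 and 2 end up in different blocks, so they are distinguishable. For instance, the string 'b' is accepted from only 2.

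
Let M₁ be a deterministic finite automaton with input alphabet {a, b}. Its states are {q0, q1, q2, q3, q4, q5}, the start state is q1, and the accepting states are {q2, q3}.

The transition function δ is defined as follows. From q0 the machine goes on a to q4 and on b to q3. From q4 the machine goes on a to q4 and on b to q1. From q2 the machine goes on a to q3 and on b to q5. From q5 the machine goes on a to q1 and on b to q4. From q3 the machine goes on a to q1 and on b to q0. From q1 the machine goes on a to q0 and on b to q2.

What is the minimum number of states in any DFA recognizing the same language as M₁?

All states are reachable from the start state.
P0 = {q2,q3} | {q0,q1,q4,q5}.
Refine {q2,q3} on symbol a: members go to different blocks, giving {q2} and {q3}.
Refine {q0,q1,q4,q5} on symbol b: members go to different blocks, giving {q4,q5} and {q0} and {q1}.
Split {q4,q5} by δ(·,a) → {q4} and {q5}.
No further refinement is possible. Final partition (6 blocks): {q2} | {q4} | {q3} | {q0} | {q1} | {q5}.

6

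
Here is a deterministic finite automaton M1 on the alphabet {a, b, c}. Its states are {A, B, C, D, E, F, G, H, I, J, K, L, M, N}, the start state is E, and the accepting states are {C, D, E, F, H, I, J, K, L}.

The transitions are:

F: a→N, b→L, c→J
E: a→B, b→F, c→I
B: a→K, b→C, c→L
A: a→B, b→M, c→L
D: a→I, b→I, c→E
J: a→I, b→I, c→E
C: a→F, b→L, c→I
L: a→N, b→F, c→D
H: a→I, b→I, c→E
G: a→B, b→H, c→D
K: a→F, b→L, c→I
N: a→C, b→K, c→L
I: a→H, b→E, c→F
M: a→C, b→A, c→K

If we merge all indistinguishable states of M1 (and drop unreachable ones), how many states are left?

6

First remove the unreachable states {A,G,M}; 11 states remain.
P0 = {C,D,E,F,H,I,J,K,L} | {B,N}.
Split {C,D,E,F,H,I,J,K,L} by δ(·,a) → {C,D,H,I,J,K} and {E,F,L}.
Split {C,D,H,I,J,K} by δ(·,a) → {D,H,I,J} and {C,K}.
Split {D,H,I,J} by δ(·,b) → {D,H,J} and {I}.
Refine {E,F,L} on symbol c: members go to different blocks, giving {F,L} and {E}.
Stable partition: {D,H,J} | {B,N} | {F,L} | {C,K} | {I} | {E} — 6 equivalence classes.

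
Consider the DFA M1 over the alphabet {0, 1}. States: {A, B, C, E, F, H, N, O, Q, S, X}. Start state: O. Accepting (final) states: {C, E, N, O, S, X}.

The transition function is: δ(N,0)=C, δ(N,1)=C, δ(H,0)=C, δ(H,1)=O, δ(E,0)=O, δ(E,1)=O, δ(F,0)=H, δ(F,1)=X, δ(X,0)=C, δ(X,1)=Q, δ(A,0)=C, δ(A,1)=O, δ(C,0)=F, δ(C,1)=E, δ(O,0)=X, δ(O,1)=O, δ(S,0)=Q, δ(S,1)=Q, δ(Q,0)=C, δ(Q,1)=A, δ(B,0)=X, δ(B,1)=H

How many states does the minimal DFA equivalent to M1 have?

States {B,N,S} cannot be reached from the start state, so discard them.
Start with accepting vs non-accepting: {C,E,O,X} | {A,F,H,Q}.
On input 0, block {C,E,O,X} splits into {E,O,X} and {C}.
On input 0, block {E,O,X} splits into {E,O} and {X}.
On input 0, block {E,O} splits into {E} and {O}.
On input 0, block {A,F,H,Q} splits into {A,H,Q} and {F}.
Refine {A,H,Q} on symbol 1: members go to different blocks, giving {A,H} and {Q}.
No further refinement is possible. Final partition (7 blocks): {E} | {A,H} | {C} | {X} | {O} | {F} | {Q}.

7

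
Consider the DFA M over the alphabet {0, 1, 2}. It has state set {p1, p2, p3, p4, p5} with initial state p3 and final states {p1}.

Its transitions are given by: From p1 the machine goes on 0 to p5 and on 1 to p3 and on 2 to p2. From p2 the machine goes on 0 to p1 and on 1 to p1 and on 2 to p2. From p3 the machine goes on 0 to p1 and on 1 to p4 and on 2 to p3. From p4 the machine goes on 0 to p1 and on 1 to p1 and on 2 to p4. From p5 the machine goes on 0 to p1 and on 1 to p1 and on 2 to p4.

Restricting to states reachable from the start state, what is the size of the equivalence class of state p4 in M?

All states are reachable from the start state.
Initial partition by acceptance: {p1} | {p2,p3,p4,p5}.
Split {p2,p3,p4,p5} by δ(·,1) → {p2,p4,p5} and {p3}.
Stable partition: {p1} | {p2,p4,p5} | {p3} — 3 equivalence classes.
The equivalence class containing p4 is {p2,p4,p5}, of size 3.

3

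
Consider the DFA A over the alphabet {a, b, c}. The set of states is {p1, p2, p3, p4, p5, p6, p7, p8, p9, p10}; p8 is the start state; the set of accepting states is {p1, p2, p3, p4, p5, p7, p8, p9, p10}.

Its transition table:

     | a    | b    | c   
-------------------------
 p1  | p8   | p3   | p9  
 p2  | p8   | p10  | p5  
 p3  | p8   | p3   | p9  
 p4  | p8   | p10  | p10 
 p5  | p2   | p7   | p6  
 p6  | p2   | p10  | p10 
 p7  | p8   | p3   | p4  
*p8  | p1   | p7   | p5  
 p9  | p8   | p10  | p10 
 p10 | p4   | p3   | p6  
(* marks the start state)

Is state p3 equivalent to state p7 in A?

Every state is reachable, so we keep all 10.
Start with accepting vs non-accepting: {p1,p2,p3,p4,p5,p7,p8,p9,p10} | {p6}.
Refine {p1,p2,p3,p4,p5,p7,p8,p9,p10} on symbol c: members go to different blocks, giving {p1,p2,p3,p4,p7,p8,p9} and {p5,p10}.
Refine {p1,p2,p3,p4,p7,p8,p9} on symbol b: members go to different blocks, giving {p1,p3,p7,p8} and {p2,p4,p9}.
On input c, block {p1,p3,p7,p8} splits into {p1,p3,p7} and {p8}.
The partition is now stable with 5 blocks: {p1,p3,p7} | {p6} | {p5,p10} | {p2,p4,p9} | {p8}.
p3 and p7 lie in the same block of the stable partition, so they are equivalent — no string distinguishes them.

Yes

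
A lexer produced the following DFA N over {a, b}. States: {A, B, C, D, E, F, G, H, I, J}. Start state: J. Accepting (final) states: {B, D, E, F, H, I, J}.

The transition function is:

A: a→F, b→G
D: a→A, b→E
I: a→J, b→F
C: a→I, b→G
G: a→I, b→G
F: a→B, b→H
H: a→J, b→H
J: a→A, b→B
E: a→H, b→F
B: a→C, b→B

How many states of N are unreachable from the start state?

2

Starting at J and following transitions, the reachable set is {A, B, C, F, G, H, I, J}. That leaves D, E unreachable — 2 in total.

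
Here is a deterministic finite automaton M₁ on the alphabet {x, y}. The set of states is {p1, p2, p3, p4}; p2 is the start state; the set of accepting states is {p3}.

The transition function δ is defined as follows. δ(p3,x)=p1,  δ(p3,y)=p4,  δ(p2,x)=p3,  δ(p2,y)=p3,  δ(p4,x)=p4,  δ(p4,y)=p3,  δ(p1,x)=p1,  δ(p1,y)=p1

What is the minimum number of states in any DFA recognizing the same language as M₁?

All states are reachable from the start state.
Initial partition by acceptance: {p3} | {p1,p2,p4}.
On input x, block {p1,p2,p4} splits into {p1,p4} and {p2}.
On input y, block {p1,p4} splits into {p1} and {p4}.
Stable partition: {p3} | {p1} | {p2} | {p4} — 4 equivalence classes.

4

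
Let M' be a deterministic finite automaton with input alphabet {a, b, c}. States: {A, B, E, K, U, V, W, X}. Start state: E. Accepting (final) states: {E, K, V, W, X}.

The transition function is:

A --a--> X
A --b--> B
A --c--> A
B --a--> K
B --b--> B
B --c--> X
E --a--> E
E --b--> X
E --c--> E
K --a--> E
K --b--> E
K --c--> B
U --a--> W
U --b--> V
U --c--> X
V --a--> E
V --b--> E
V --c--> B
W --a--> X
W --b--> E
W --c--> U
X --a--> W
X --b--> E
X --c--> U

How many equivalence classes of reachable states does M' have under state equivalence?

5

Reachable states from the start: {B,E,K,U,V,W,X}. Unreachable: {A} — drop them.
P0 = {E,K,V,W,X} | {B,U}.
Split {E,K,V,W,X} by δ(·,c) → {K,V,W,X} and {E}.
Refine {K,V,W,X} on symbol a: members go to different blocks, giving {W,X} and {K,V}.
On input a, block {B,U} splits into {U} and {B}.
The partition is now stable with 5 blocks: {W,X} | {U} | {E} | {K,V} | {B}.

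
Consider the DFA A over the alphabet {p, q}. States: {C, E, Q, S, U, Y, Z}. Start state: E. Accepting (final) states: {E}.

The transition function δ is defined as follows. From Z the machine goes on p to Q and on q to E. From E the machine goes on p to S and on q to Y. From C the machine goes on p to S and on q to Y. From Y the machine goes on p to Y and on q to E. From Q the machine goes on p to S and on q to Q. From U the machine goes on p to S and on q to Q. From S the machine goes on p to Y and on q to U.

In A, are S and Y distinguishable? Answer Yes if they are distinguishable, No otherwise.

First remove the unreachable states {C,Z}; 5 states remain.
P0 = {E} | {Q,S,U,Y}.
Split {Q,S,U,Y} by δ(·,q) → {Q,S,U} and {Y}.
Refine {Q,S,U} on symbol p: members go to different blocks, giving {Q,U} and {S}.
Stable partition: {E} | {Q,U} | {Y} | {S} — 4 equivalence classes.
S and Y end up in different blocks, so they are distinguishable. For instance, the string 'q' is accepted from only Y.

Yes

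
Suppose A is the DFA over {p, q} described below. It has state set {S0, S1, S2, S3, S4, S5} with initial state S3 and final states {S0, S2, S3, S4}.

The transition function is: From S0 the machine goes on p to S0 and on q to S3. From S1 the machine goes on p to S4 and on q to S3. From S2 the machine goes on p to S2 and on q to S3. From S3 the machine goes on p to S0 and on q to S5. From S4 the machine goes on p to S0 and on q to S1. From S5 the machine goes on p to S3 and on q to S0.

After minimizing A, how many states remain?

3

Reachable states from the start: {S0,S3,S5}. Unreachable: {S1,S2,S4} — drop them.
Start with accepting vs non-accepting: {S0,S3} | {S5}.
Split {S0,S3} by δ(·,q) → {S0} and {S3}.
Stable partition: {S0} | {S5} | {S3} — 3 equivalence classes.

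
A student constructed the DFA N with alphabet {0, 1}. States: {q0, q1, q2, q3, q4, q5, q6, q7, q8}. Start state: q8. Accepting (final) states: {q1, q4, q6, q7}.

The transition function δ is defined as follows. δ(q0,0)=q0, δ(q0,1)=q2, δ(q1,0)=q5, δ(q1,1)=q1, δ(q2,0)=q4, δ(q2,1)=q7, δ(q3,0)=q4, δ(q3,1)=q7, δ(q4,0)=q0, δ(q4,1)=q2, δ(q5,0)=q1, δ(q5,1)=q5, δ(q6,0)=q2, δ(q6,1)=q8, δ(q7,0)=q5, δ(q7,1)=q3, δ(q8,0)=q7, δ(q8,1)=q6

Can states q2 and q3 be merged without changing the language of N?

Initial partition by acceptance: {q1,q4,q6,q7} | {q0,q2,q3,q5,q8}.
Split {q1,q4,q6,q7} by δ(·,1) → {q4,q6,q7} and {q1}.
Refine {q0,q2,q3,q5,q8} on symbol 0: members go to different blocks, giving {q2,q3,q8} and {q0} and {q5}.
On input 0, block {q4,q6,q7} splits into {q4} and {q6} and {q7}.
Refine {q2,q3,q8} on symbol 0: members go to different blocks, giving {q2,q3} and {q8}.
Stable partition: {q4} | {q2,q3} | {q1} | {q0} | {q5} | {q6} | {q7} | {q8} — 8 equivalence classes.
q2 and q3 lie in the same block of the stable partition, so they are equivalent — no string distinguishes them.

Yes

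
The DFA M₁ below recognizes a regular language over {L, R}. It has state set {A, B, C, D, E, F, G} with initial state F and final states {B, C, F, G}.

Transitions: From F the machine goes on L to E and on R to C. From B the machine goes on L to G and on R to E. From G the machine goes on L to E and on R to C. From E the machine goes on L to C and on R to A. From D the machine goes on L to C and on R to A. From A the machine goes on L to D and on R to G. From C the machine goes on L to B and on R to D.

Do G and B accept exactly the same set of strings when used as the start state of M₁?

Every state is reachable, so we keep all 7.
Start with accepting vs non-accepting: {B,C,F,G} | {A,D,E}.
On input L, block {B,C,F,G} splits into {B,C} and {F,G}.
Refine {B,C} on symbol L: members go to different blocks, giving {B} and {C}.
Refine {A,D,E} on symbol L: members go to different blocks, giving {D,E} and {A}.
Stable partition: {B} | {D,E} | {F,G} | {C} | {A} — 5 equivalence classes.
G and B end up in different blocks, so they are distinguishable. For instance, the string 'L' is accepted from only B.

No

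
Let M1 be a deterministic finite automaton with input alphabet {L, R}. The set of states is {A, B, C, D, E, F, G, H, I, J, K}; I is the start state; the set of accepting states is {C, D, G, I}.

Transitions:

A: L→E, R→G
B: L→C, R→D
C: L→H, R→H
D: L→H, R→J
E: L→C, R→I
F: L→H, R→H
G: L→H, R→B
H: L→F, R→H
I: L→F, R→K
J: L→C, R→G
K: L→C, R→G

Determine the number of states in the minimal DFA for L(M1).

First remove the unreachable states {A,E}; 9 states remain.
Initial partition by acceptance: {C,D,G,I} | {B,F,H,J,K}.
Split {B,F,H,J,K} by δ(·,L) → {B,J,K} and {F,H}.
On input R, block {C,D,G,I} splits into {D,G,I} and {C}.
The partition is now stable with 4 blocks: {D,G,I} | {B,J,K} | {F,H} | {C}.

4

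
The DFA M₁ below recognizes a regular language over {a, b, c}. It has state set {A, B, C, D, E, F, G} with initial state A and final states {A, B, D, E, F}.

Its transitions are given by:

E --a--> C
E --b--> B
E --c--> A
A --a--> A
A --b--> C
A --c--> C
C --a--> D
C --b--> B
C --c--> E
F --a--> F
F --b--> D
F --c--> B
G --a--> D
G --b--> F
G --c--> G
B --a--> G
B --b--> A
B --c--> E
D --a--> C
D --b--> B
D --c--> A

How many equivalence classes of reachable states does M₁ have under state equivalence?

6

P0 = {A,B,D,E,F} | {C,G}.
Split {A,B,D,E,F} by δ(·,a) → {B,D,E} and {A,F}.
Split {B,D,E} by δ(·,b) → {D,E} and {B}.
Split {C,G} by δ(·,b) → {C} and {G}.
Split {A,F} by δ(·,b) → {A} and {F}.
Stable partition: {D,E} | {C} | {A} | {B} | {G} | {F} — 6 equivalence classes.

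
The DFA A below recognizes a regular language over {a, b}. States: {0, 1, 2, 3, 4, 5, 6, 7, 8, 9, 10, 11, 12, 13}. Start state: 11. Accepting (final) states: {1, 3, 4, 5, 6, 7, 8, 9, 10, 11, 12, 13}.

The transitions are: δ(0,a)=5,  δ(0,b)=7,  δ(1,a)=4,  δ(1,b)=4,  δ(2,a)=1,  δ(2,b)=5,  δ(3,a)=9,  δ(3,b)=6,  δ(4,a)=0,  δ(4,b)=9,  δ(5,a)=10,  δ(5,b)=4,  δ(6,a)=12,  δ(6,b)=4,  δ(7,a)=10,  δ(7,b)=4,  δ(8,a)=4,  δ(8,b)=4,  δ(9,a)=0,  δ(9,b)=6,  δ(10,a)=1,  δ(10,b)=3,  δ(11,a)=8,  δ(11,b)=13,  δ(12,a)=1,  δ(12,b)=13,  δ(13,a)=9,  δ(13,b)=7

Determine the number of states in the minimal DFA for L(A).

7

First remove the unreachable states {2}; 13 states remain.
Start with accepting vs non-accepting: {1,3,4,5,6,7,8,9,10,11,12,13} | {0}.
Refine {1,3,4,5,6,7,8,9,10,11,12,13} on symbol a: members go to different blocks, giving {1,3,5,6,7,8,10,11,12,13} and {4,9}.
Refine {1,3,5,6,7,8,10,11,12,13} on symbol a: members go to different blocks, giving {5,6,7,10,11,12} and {1,3,8,13}.
Refine {5,6,7,10,11,12} on symbol a: members go to different blocks, giving {5,6,7} and {10,11,12}.
On input b, block {4,9} splits into {4} and {9}.
On input a, block {1,3,8,13} splits into {1,8} and {3,13}.
The partition is now stable with 7 blocks: {5,6,7} | {0} | {4} | {1,8} | {10,11,12} | {9} | {3,13}.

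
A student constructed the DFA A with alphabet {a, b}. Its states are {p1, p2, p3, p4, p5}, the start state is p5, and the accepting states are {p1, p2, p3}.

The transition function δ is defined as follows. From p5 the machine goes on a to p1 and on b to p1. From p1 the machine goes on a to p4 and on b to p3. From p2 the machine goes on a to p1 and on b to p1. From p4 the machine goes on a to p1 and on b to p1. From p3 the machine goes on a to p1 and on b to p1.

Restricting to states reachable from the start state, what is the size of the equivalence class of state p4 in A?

2

States {p2} cannot be reached from the start state, so discard them.
Start with accepting vs non-accepting: {p1,p3} | {p4,p5}.
On input a, block {p1,p3} splits into {p1} and {p3}.
Stable partition: {p1} | {p4,p5} | {p3} — 3 equivalence classes.
State p4 belongs to the block {p4,p5}, which has 2 states.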